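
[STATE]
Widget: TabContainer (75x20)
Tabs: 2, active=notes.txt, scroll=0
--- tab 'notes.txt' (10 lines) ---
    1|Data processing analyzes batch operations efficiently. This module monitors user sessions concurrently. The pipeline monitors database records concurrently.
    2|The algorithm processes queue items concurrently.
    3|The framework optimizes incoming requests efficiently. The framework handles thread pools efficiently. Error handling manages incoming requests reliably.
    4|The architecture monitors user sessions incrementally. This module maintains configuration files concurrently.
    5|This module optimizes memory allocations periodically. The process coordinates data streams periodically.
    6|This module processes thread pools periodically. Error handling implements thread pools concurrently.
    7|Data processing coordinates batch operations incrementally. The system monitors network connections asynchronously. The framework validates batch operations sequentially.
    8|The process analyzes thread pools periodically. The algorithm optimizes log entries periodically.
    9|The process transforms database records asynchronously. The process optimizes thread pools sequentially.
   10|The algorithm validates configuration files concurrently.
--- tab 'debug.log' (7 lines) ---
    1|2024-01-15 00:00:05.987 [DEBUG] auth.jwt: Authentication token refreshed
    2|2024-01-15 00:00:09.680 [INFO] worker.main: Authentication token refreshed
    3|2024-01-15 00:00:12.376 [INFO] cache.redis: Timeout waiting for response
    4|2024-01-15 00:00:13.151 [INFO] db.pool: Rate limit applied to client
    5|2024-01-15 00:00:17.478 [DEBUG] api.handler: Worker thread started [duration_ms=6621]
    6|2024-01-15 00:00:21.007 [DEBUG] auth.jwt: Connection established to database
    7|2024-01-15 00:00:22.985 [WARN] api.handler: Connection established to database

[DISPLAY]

[notes.txt]│ debug.log                                                     
───────────────────────────────────────────────────────────────────────────
Data processing analyzes batch operations efficiently. This module monitors
The algorithm processes queue items concurrently.                          
The framework optimizes incoming requests efficiently. The framework handle
The architecture monitors user sessions incrementally. This module maintain
This module optimizes memory allocations periodically. The process coordina
This module processes thread pools periodically. Error handling implements 
Data processing coordinates batch operations incrementally. The system moni
The process analyzes thread pools periodically. The algorithm optimizes log
The process transforms database records asynchronously. The process optimiz
The algorithm validates configuration files concurrently.                  
                                                                           
                                                                           
                                                                           
                                                                           
                                                                           
                                                                           
                                                                           
                                                                           


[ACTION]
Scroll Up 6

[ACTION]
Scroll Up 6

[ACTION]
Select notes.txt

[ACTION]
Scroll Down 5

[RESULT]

[notes.txt]│ debug.log                                                     
───────────────────────────────────────────────────────────────────────────
This module processes thread pools periodically. Error handling implements 
Data processing coordinates batch operations incrementally. The system moni
The process analyzes thread pools periodically. The algorithm optimizes log
The process transforms database records asynchronously. The process optimiz
The algorithm validates configuration files concurrently.                  
                                                                           
                                                                           
                                                                           
                                                                           
                                                                           
                                                                           
                                                                           
                                                                           
                                                                           
                                                                           
                                                                           
                                                                           
                                                                           


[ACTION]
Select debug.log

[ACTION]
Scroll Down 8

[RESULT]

 notes.txt │[debug.log]                                                    
───────────────────────────────────────────────────────────────────────────
2024-01-15 00:00:22.985 [WARN] api.handler: Connection established to datab
                                                                           
                                                                           
                                                                           
                                                                           
                                                                           
                                                                           
                                                                           
                                                                           
                                                                           
                                                                           
                                                                           
                                                                           
                                                                           
                                                                           
                                                                           
                                                                           
                                                                           


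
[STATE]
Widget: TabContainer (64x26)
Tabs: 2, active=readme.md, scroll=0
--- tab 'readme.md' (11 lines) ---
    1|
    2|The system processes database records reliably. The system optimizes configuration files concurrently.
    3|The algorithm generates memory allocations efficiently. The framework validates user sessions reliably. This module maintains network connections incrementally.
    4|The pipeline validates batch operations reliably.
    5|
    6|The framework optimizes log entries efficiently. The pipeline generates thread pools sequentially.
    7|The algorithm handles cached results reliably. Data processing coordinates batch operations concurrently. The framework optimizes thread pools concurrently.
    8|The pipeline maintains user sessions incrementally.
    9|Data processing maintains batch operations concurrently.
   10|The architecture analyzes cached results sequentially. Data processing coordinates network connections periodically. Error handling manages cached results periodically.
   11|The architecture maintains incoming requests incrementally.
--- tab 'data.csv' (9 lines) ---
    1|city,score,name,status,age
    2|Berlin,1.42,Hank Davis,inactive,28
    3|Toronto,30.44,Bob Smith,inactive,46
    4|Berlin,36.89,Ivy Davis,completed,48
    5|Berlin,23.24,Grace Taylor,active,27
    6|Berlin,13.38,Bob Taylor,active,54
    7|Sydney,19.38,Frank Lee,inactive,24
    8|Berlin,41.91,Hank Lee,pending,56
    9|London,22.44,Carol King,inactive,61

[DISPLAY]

[readme.md]│ data.csv                                           
────────────────────────────────────────────────────────────────
                                                                
The system processes database records reliably. The system optim
The algorithm generates memory allocations efficiently. The fram
The pipeline validates batch operations reliably.               
                                                                
The framework optimizes log entries efficiently. The pipeline ge
The algorithm handles cached results reliably. Data processing c
The pipeline maintains user sessions incrementally.             
Data processing maintains batch operations concurrently.        
The architecture analyzes cached results sequentially. Data proc
The architecture maintains incoming requests incrementally.     
                                                                
                                                                
                                                                
                                                                
                                                                
                                                                
                                                                
                                                                
                                                                
                                                                
                                                                
                                                                
                                                                


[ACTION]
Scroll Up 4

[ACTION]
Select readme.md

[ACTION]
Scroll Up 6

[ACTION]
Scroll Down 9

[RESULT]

[readme.md]│ data.csv                                           
────────────────────────────────────────────────────────────────
The architecture analyzes cached results sequentially. Data proc
The architecture maintains incoming requests incrementally.     
                                                                
                                                                
                                                                
                                                                
                                                                
                                                                
                                                                
                                                                
                                                                
                                                                
                                                                
                                                                
                                                                
                                                                
                                                                
                                                                
                                                                
                                                                
                                                                
                                                                
                                                                
                                                                


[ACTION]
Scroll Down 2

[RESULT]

[readme.md]│ data.csv                                           
────────────────────────────────────────────────────────────────
The architecture maintains incoming requests incrementally.     
                                                                
                                                                
                                                                
                                                                
                                                                
                                                                
                                                                
                                                                
                                                                
                                                                
                                                                
                                                                
                                                                
                                                                
                                                                
                                                                
                                                                
                                                                
                                                                
                                                                
                                                                
                                                                
                                                                


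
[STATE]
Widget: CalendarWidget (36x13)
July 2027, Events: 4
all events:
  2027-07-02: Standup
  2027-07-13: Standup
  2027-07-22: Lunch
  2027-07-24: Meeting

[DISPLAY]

             July 2027              
Mo Tu We Th Fr Sa Su                
          1  2*  3  4               
 5  6  7  8  9 10 11                
12 13* 14 15 16 17 18               
19 20 21 22* 23 24* 25              
26 27 28 29 30 31                   
                                    
                                    
                                    
                                    
                                    
                                    


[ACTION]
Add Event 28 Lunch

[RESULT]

             July 2027              
Mo Tu We Th Fr Sa Su                
          1  2*  3  4               
 5  6  7  8  9 10 11                
12 13* 14 15 16 17 18               
19 20 21 22* 23 24* 25              
26 27 28* 29 30 31                  
                                    
                                    
                                    
                                    
                                    
                                    


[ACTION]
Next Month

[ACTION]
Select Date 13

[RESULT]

            August 2027             
Mo Tu We Th Fr Sa Su                
                   1                
 2  3  4  5  6  7  8                
 9 10 11 12 [13] 14 15              
16 17 18 19 20 21 22                
23 24 25 26 27 28 29                
30 31                               
                                    
                                    
                                    
                                    
                                    


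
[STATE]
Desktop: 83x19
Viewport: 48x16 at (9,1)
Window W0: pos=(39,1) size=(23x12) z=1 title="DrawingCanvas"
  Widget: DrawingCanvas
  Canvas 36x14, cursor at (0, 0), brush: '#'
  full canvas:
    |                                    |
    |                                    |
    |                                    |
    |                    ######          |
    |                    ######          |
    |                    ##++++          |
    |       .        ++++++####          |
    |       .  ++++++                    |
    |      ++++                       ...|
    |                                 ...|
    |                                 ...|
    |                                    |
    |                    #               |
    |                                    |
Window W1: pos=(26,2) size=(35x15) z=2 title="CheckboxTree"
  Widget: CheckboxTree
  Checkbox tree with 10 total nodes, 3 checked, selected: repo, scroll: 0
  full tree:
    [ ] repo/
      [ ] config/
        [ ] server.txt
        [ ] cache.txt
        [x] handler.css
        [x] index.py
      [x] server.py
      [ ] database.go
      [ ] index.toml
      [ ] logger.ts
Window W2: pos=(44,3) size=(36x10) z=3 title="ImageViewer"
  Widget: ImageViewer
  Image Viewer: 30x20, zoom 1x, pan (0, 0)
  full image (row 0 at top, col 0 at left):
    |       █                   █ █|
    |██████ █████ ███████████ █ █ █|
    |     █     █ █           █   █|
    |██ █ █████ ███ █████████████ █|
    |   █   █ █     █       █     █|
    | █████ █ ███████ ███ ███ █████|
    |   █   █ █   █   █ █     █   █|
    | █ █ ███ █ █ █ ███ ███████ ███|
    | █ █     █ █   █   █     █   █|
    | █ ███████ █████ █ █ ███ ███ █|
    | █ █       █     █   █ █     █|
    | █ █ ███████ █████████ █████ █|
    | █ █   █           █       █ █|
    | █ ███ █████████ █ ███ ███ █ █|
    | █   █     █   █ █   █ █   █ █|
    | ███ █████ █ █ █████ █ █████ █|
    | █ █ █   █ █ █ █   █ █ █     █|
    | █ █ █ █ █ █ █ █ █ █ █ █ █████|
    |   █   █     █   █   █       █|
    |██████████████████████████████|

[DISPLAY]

                              ┏━━━━━━━━━━━━━━━━━
                 ┏━━━━━━━━━━━━━━━━━━━━━━━━━━━━━━
                 ┃ CheckboxTree    ┏━━━━━━━━━━━━
                 ┠─────────────────┃ ImageViewer
                 ┃>[-] repo/       ┠────────────
                 ┃   [-] config/   ┃       █    
                 ┃     [ ] server.t┃██████ █████
                 ┃     [ ] cache.tx┃     █     █
                 ┃     [x] handler.┃██ █ █████ █
                 ┃     [x] index.py┃   █   █ █  
                 ┃   [x] server.py ┃ █████ █ ███
                 ┃   [ ] database.g┗━━━━━━━━━━━━
                 ┃   [ ] index.toml             
                 ┃   [ ] logger.ts              
                 ┃                              
                 ┗━━━━━━━━━━━━━━━━━━━━━━━━━━━━━━


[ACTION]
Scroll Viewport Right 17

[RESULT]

             ┏━━━━━━━━━━━━━━━━━━━━━┓            
┏━━━━━━━━━━━━━━━━━━━━━━━━━━━━━━━━━┓┃            
┃ CheckboxTree    ┏━━━━━━━━━━━━━━━━━━━━━━━━━━━━━
┠─────────────────┃ ImageViewer                 
┃>[-] repo/       ┠─────────────────────────────
┃   [-] config/   ┃       █                   █ 
┃     [ ] server.t┃██████ █████ ███████████ █ █ 
┃     [ ] cache.tx┃     █     █ █           █   
┃     [x] handler.┃██ █ █████ ███ █████████████ 
┃     [x] index.py┃   █   █ █     █       █     
┃   [x] server.py ┃ █████ █ ███████ ███ ███ ████
┃   [ ] database.g┗━━━━━━━━━━━━━━━━━━━━━━━━━━━━━
┃   [ ] index.toml                ┃             
┃   [ ] logger.ts                 ┃             
┃                                 ┃             
┗━━━━━━━━━━━━━━━━━━━━━━━━━━━━━━━━━┛             


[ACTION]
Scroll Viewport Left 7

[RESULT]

                    ┏━━━━━━━━━━━━━━━━━━━━━┓     
       ┏━━━━━━━━━━━━━━━━━━━━━━━━━━━━━━━━━┓┃     
       ┃ CheckboxTree    ┏━━━━━━━━━━━━━━━━━━━━━━
       ┠─────────────────┃ ImageViewer          
       ┃>[-] repo/       ┠──────────────────────
       ┃   [-] config/   ┃       █              
       ┃     [ ] server.t┃██████ █████ █████████
       ┃     [ ] cache.tx┃     █     █ █        
       ┃     [x] handler.┃██ █ █████ ███ ███████
       ┃     [x] index.py┃   █   █ █     █      
       ┃   [x] server.py ┃ █████ █ ███████ ███ █
       ┃   [ ] database.g┗━━━━━━━━━━━━━━━━━━━━━━
       ┃   [ ] index.toml                ┃      
       ┃   [ ] logger.ts                 ┃      
       ┃                                 ┃      
       ┗━━━━━━━━━━━━━━━━━━━━━━━━━━━━━━━━━┛      


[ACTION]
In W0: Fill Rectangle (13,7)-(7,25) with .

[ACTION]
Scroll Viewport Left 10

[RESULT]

                              ┏━━━━━━━━━━━━━━━━━
                 ┏━━━━━━━━━━━━━━━━━━━━━━━━━━━━━━
                 ┃ CheckboxTree    ┏━━━━━━━━━━━━
                 ┠─────────────────┃ ImageViewer
                 ┃>[-] repo/       ┠────────────
                 ┃   [-] config/   ┃       █    
                 ┃     [ ] server.t┃██████ █████
                 ┃     [ ] cache.tx┃     █     █
                 ┃     [x] handler.┃██ █ █████ █
                 ┃     [x] index.py┃   █   █ █  
                 ┃   [x] server.py ┃ █████ █ ███
                 ┃   [ ] database.g┗━━━━━━━━━━━━
                 ┃   [ ] index.toml             
                 ┃   [ ] logger.ts              
                 ┃                              
                 ┗━━━━━━━━━━━━━━━━━━━━━━━━━━━━━━


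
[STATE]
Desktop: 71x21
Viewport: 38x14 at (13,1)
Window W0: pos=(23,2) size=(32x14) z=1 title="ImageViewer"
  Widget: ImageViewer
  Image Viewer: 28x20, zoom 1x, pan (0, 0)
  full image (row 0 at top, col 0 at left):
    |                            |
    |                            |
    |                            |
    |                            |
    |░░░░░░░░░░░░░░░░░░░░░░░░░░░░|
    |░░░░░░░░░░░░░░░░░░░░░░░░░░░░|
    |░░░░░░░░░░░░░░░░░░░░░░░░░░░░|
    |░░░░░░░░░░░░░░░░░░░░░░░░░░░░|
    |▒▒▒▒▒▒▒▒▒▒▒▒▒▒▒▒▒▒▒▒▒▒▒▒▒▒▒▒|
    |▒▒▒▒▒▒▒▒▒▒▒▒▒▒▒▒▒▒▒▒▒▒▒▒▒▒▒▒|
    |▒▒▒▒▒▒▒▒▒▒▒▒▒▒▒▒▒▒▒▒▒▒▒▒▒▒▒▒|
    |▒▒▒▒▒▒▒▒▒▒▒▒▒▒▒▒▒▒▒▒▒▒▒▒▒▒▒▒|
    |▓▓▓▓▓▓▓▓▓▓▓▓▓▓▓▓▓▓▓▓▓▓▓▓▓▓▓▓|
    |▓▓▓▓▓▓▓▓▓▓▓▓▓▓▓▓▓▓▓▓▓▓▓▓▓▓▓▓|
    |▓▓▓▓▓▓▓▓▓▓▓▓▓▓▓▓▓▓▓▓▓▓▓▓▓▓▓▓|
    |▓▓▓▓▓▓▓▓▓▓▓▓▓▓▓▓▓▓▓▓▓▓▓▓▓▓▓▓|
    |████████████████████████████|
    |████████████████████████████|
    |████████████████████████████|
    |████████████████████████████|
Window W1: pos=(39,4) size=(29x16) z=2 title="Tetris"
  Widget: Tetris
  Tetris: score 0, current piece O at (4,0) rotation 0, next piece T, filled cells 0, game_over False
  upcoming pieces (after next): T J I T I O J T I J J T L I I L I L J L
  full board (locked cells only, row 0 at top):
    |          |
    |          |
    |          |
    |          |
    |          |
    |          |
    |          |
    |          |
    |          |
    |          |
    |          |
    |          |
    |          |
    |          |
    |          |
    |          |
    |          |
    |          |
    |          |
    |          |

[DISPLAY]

                                      
          ┏━━━━━━━━━━━━━━━━━━━━━━━━━━━
          ┃ ImageViewer               
          ┠───────────────┏━━━━━━━━━━━
          ┃               ┃ Tetris    
          ┃               ┠───────────
          ┃               ┃          │
          ┃               ┃          │
          ┃░░░░░░░░░░░░░░░┃          │
          ┃░░░░░░░░░░░░░░░┃          │
          ┃░░░░░░░░░░░░░░░┃          │
          ┃░░░░░░░░░░░░░░░┃          │
          ┃▒▒▒▒▒▒▒▒▒▒▒▒▒▒▒┃          │
          ┃▒▒▒▒▒▒▒▒▒▒▒▒▒▒▒┃          │


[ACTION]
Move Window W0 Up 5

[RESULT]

          ┃ ImageViewer               
          ┠───────────────────────────
          ┃                           
          ┃               ┏━━━━━━━━━━━
          ┃               ┃ Tetris    
          ┃               ┠───────────
          ┃░░░░░░░░░░░░░░░┃          │
          ┃░░░░░░░░░░░░░░░┃          │
          ┃░░░░░░░░░░░░░░░┃          │
          ┃░░░░░░░░░░░░░░░┃          │
          ┃▒▒▒▒▒▒▒▒▒▒▒▒▒▒▒┃          │
          ┃▒▒▒▒▒▒▒▒▒▒▒▒▒▒▒┃          │
          ┗━━━━━━━━━━━━━━━┃          │
                          ┃          │


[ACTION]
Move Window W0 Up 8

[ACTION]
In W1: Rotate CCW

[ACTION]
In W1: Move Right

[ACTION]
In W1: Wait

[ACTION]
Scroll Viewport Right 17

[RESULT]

Viewer                  ┃             
────────────────────────┨             
                        ┃             
         ┏━━━━━━━━━━━━━━━━━━━━━━━━━━━┓
         ┃ Tetris                    ┃
         ┠───────────────────────────┨
░░░░░░░░░┃          │Next:           ┃
░░░░░░░░░┃          │ ▒              ┃
░░░░░░░░░┃          │▒▒▒             ┃
░░░░░░░░░┃          │                ┃
▒▒▒▒▒▒▒▒▒┃          │                ┃
▒▒▒▒▒▒▒▒▒┃          │                ┃
━━━━━━━━━┃          │Score:          ┃
         ┃          │0               ┃


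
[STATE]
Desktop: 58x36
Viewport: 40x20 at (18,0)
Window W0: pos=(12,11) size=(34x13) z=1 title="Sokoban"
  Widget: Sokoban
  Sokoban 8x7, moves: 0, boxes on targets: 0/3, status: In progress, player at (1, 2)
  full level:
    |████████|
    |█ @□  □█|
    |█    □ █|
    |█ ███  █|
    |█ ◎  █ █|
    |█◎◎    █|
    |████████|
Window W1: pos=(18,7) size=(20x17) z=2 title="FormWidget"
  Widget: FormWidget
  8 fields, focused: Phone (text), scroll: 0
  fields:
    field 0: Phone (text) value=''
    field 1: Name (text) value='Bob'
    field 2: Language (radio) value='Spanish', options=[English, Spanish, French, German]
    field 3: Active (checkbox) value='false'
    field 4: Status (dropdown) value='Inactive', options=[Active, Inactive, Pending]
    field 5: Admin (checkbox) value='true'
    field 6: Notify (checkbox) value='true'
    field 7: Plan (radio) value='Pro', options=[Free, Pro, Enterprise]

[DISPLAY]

                                        
                                        
                                        
                                        
                                        
                                        
                                        
┏━━━━━━━━━━━━━━━━━━┓                    
┃ FormWidget       ┃                    
┠──────────────────┨                    
┃> Phone:      [  ]┃                    
┃  Name:       [Bo]┃━━━━━━━┓            
┃  Language:   ( ) ┃       ┃            
┃  Active:     [ ] ┃───────┨            
┃  Status:     [I▼]┃       ┃            
┃  Admin:      [x] ┃       ┃            
┃  Notify:     [x] ┃       ┃            
┃  Plan:       ( ) ┃       ┃            
┃                  ┃       ┃            
┃                  ┃       ┃            


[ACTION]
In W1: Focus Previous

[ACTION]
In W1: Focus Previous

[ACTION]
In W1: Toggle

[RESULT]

                                        
                                        
                                        
                                        
                                        
                                        
                                        
┏━━━━━━━━━━━━━━━━━━┓                    
┃ FormWidget       ┃                    
┠──────────────────┨                    
┃  Phone:      [  ]┃                    
┃  Name:       [Bo]┃━━━━━━━┓            
┃  Language:   ( ) ┃       ┃            
┃  Active:     [ ] ┃───────┨            
┃  Status:     [I▼]┃       ┃            
┃  Admin:      [x] ┃       ┃            
┃> Notify:     [ ] ┃       ┃            
┃  Plan:       ( ) ┃       ┃            
┃                  ┃       ┃            
┃                  ┃       ┃            


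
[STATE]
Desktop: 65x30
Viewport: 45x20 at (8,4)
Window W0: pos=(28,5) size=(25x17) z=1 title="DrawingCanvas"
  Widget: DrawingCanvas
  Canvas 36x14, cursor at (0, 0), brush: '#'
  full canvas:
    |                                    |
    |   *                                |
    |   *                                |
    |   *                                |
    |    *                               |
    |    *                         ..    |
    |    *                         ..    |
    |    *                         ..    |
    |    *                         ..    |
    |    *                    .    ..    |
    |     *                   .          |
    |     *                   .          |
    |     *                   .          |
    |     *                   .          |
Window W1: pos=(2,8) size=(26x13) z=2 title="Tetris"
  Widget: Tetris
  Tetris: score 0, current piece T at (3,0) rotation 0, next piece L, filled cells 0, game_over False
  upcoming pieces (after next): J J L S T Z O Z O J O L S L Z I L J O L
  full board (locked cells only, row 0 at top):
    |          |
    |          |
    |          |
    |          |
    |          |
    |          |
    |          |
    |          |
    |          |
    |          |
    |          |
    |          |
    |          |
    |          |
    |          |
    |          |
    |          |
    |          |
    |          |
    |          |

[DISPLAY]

                                             
                    ┏━━━━━━━━━━━━━━━━━━━━━━━┓
                    ┃ DrawingCanvas         ┃
                    ┠───────────────────────┨
━━━━━━━━━━━━━━━━━━━┓┃+                      ┃
is                 ┃┃   *                   ┃
───────────────────┨┃   *                   ┃
     │Next:        ┃┃   *                   ┃
     │  ▒          ┃┃    *                  ┃
     │▒▒▒          ┃┃    *                  ┃
     │             ┃┃    *                  ┃
     │             ┃┃    *                  ┃
     │             ┃┃    *                  ┃
     │Score:       ┃┃    *                  ┃
     │0            ┃┃     *                 ┃
     │             ┃┃     *                 ┃
━━━━━━━━━━━━━━━━━━━┛┃     *                 ┃
                    ┗━━━━━━━━━━━━━━━━━━━━━━━┛
                                             
                                             


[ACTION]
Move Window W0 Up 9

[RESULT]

                    ┃   *                   ┃
                    ┃   *                   ┃
                    ┃   *                   ┃
                    ┃    *                  ┃
━━━━━━━━━━━━━━━━━━━┓┃    *                  ┃
is                 ┃┃    *                  ┃
───────────────────┨┃    *                  ┃
     │Next:        ┃┃    *                  ┃
     │  ▒          ┃┃    *                  ┃
     │▒▒▒          ┃┃     *                 ┃
     │             ┃┃     *                 ┃
     │             ┃┃     *                 ┃
     │             ┃┗━━━━━━━━━━━━━━━━━━━━━━━┛
     │Score:       ┃                         
     │0            ┃                         
     │             ┃                         
━━━━━━━━━━━━━━━━━━━┛                         
                                             
                                             
                                             


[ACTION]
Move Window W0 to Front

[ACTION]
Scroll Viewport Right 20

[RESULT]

        ┃   *                   ┃            
        ┃   *                   ┃            
        ┃   *                   ┃            
        ┃    *                  ┃            
━━━━━━━┓┃    *                  ┃            
       ┃┃    *                  ┃            
───────┨┃    *                  ┃            
       ┃┃    *                  ┃            
       ┃┃    *                  ┃            
       ┃┃     *                 ┃            
       ┃┃     *                 ┃            
       ┃┃     *                 ┃            
       ┃┗━━━━━━━━━━━━━━━━━━━━━━━┛            
       ┃                                     
       ┃                                     
       ┃                                     
━━━━━━━┛                                     
                                             
                                             
                                             


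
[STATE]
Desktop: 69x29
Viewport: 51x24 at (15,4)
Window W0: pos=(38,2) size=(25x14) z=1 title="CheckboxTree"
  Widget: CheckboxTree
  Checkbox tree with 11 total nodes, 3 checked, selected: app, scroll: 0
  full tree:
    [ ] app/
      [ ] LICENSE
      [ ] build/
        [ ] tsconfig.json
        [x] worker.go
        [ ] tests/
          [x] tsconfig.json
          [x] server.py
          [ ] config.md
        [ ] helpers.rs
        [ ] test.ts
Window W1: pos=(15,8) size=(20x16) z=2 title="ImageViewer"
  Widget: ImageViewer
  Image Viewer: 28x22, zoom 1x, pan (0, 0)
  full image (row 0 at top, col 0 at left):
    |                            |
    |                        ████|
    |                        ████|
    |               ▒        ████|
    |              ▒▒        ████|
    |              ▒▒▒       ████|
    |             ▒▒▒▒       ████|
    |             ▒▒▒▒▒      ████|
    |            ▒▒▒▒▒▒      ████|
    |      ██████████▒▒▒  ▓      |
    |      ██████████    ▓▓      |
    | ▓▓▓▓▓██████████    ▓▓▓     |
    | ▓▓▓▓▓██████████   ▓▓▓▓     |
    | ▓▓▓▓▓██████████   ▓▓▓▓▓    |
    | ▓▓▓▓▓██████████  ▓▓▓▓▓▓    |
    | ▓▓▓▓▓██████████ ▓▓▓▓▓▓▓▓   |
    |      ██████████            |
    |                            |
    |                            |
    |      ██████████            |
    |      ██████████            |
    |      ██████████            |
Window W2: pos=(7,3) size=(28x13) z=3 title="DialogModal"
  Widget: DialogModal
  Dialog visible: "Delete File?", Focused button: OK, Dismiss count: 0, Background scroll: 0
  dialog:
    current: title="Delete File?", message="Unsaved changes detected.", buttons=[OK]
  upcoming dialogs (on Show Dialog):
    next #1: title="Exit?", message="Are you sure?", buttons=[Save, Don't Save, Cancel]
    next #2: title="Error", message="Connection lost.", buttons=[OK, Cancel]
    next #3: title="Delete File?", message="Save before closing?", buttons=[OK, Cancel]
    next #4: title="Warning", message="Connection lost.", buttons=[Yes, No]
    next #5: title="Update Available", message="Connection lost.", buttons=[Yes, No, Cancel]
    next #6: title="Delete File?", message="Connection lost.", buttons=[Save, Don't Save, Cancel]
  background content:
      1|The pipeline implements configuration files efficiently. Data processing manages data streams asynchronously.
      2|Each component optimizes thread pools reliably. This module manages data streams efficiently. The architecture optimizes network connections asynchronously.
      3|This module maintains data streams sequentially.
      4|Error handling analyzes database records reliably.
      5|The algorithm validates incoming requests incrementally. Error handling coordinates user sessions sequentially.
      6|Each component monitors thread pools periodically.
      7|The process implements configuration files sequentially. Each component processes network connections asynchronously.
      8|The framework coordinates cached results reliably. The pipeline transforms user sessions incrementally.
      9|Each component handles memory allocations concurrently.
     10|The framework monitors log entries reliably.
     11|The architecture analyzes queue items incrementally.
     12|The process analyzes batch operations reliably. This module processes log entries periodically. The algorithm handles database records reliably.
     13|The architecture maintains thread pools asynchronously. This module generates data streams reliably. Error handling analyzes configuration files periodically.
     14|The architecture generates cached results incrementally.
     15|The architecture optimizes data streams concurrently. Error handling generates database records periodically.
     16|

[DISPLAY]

Modal              ┃   ┠───────────────────────┨   
───────────────────┨   ┃>[-] app/              ┃   
eline implements co┃   ┃   [ ] LICENSE         ┃   
mponent optimizes t┃   ┃   [-] build/          ┃   
────────────────┐ta┃   ┃     [ ] tsconfig.json ┃   
Delete File?    │da┃   ┃     [x] worker.go     ┃   
ved changes dete│in┃   ┃     [-] tests/        ┃   
    [OK]        │th┃   ┃       [x] tsconfig.jso┃   
────────────────┘on┃   ┃       [x] server.py   ┃   
mework coordinates ┃   ┃       [ ] config.md   ┃   
mponent handles mem┃   ┃     [ ] helpers.rs    ┃   
━━━━━━━━━━━━━━━━━━━┛   ┗━━━━━━━━━━━━━━━━━━━━━━━┛   
┃              ▒▒▒ ┃                               
┃             ▒▒▒▒ ┃                               
┃             ▒▒▒▒▒┃                               
┃            ▒▒▒▒▒▒┃                               
┃      ██████████▒▒┃                               
┃      ██████████  ┃                               
┃ ▓▓▓▓▓██████████  ┃                               
┗━━━━━━━━━━━━━━━━━━┛                               
                                                   
                                                   
                                                   
                                                   


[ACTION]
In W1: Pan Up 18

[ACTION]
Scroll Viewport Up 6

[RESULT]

                                                   
                                                   
                       ┏━━━━━━━━━━━━━━━━━━━━━━━┓   
━━━━━━━━━━━━━━━━━━━┓   ┃ CheckboxTree          ┃   
Modal              ┃   ┠───────────────────────┨   
───────────────────┨   ┃>[-] app/              ┃   
eline implements co┃   ┃   [ ] LICENSE         ┃   
mponent optimizes t┃   ┃   [-] build/          ┃   
────────────────┐ta┃   ┃     [ ] tsconfig.json ┃   
Delete File?    │da┃   ┃     [x] worker.go     ┃   
ved changes dete│in┃   ┃     [-] tests/        ┃   
    [OK]        │th┃   ┃       [x] tsconfig.jso┃   
────────────────┘on┃   ┃       [x] server.py   ┃   
mework coordinates ┃   ┃       [ ] config.md   ┃   
mponent handles mem┃   ┃     [ ] helpers.rs    ┃   
━━━━━━━━━━━━━━━━━━━┛   ┗━━━━━━━━━━━━━━━━━━━━━━━┛   
┃              ▒▒▒ ┃                               
┃             ▒▒▒▒ ┃                               
┃             ▒▒▒▒▒┃                               
┃            ▒▒▒▒▒▒┃                               
┃      ██████████▒▒┃                               
┃      ██████████  ┃                               
┃ ▓▓▓▓▓██████████  ┃                               
┗━━━━━━━━━━━━━━━━━━┛                               


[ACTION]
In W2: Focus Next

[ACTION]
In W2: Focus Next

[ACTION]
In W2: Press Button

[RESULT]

                                                   
                                                   
                       ┏━━━━━━━━━━━━━━━━━━━━━━━┓   
━━━━━━━━━━━━━━━━━━━┓   ┃ CheckboxTree          ┃   
Modal              ┃   ┠───────────────────────┨   
───────────────────┨   ┃>[-] app/              ┃   
eline implements co┃   ┃   [ ] LICENSE         ┃   
mponent optimizes t┃   ┃   [-] build/          ┃   
dule maintains data┃   ┃     [ ] tsconfig.json ┃   
andling analyzes da┃   ┃     [x] worker.go     ┃   
orithm validates in┃   ┃     [-] tests/        ┃   
mponent monitors th┃   ┃       [x] tsconfig.jso┃   
cess implements con┃   ┃       [x] server.py   ┃   
mework coordinates ┃   ┃       [ ] config.md   ┃   
mponent handles mem┃   ┃     [ ] helpers.rs    ┃   
━━━━━━━━━━━━━━━━━━━┛   ┗━━━━━━━━━━━━━━━━━━━━━━━┛   
┃              ▒▒▒ ┃                               
┃             ▒▒▒▒ ┃                               
┃             ▒▒▒▒▒┃                               
┃            ▒▒▒▒▒▒┃                               
┃      ██████████▒▒┃                               
┃      ██████████  ┃                               
┃ ▓▓▓▓▓██████████  ┃                               
┗━━━━━━━━━━━━━━━━━━┛                               
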